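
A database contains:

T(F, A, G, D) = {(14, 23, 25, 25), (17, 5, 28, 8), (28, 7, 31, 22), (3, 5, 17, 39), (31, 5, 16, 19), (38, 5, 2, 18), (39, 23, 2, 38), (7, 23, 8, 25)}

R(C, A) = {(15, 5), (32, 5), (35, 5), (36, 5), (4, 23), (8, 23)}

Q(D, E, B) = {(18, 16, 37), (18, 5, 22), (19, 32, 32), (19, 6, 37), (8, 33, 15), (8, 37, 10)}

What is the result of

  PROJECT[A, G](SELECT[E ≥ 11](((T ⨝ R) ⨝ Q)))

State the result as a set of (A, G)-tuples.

Natural join on A: {(14, 23, 25, 25, 4), (14, 23, 25, 25, 8), (17, 5, 28, 8, 15), (17, 5, 28, 8, 32), (17, 5, 28, 8, 35), (17, 5, 28, 8, 36), (3, 5, 17, 39, 15), (3, 5, 17, 39, 32), (3, 5, 17, 39, 35), (3, 5, 17, 39, 36), (31, 5, 16, 19, 15), (31, 5, 16, 19, 32), (31, 5, 16, 19, 35), (31, 5, 16, 19, 36), (38, 5, 2, 18, 15), (38, 5, 2, 18, 32), (38, 5, 2, 18, 35), (38, 5, 2, 18, 36), (39, 23, 2, 38, 4), (39, 23, 2, 38, 8), (7, 23, 8, 25, 4), (7, 23, 8, 25, 8)}
Natural join on D: {(17, 5, 28, 8, 15, 33, 15), (17, 5, 28, 8, 15, 37, 10), (17, 5, 28, 8, 32, 33, 15), (17, 5, 28, 8, 32, 37, 10), (17, 5, 28, 8, 35, 33, 15), (17, 5, 28, 8, 35, 37, 10), (17, 5, 28, 8, 36, 33, 15), (17, 5, 28, 8, 36, 37, 10), (31, 5, 16, 19, 15, 32, 32), (31, 5, 16, 19, 15, 6, 37), (31, 5, 16, 19, 32, 32, 32), (31, 5, 16, 19, 32, 6, 37), (31, 5, 16, 19, 35, 32, 32), (31, 5, 16, 19, 35, 6, 37), (31, 5, 16, 19, 36, 32, 32), (31, 5, 16, 19, 36, 6, 37), (38, 5, 2, 18, 15, 16, 37), (38, 5, 2, 18, 15, 5, 22), (38, 5, 2, 18, 32, 16, 37), (38, 5, 2, 18, 32, 5, 22), (38, 5, 2, 18, 35, 16, 37), (38, 5, 2, 18, 35, 5, 22), (38, 5, 2, 18, 36, 16, 37), (38, 5, 2, 18, 36, 5, 22)}
σ[E ≥ 11]: keep tuples satisfying E ≥ 11 → {(17, 5, 28, 8, 15, 33, 15), (17, 5, 28, 8, 15, 37, 10), (17, 5, 28, 8, 32, 33, 15), (17, 5, 28, 8, 32, 37, 10), (17, 5, 28, 8, 35, 33, 15), (17, 5, 28, 8, 35, 37, 10), (17, 5, 28, 8, 36, 33, 15), (17, 5, 28, 8, 36, 37, 10), (31, 5, 16, 19, 15, 32, 32), (31, 5, 16, 19, 32, 32, 32), (31, 5, 16, 19, 35, 32, 32), (31, 5, 16, 19, 36, 32, 32), (38, 5, 2, 18, 15, 16, 37), (38, 5, 2, 18, 32, 16, 37), (38, 5, 2, 18, 35, 16, 37), (38, 5, 2, 18, 36, 16, 37)}
π[A, G]: project onto (A, G) (13 duplicate(s) eliminated) → {(5, 16), (5, 2), (5, 28)}

{(5, 16), (5, 2), (5, 28)}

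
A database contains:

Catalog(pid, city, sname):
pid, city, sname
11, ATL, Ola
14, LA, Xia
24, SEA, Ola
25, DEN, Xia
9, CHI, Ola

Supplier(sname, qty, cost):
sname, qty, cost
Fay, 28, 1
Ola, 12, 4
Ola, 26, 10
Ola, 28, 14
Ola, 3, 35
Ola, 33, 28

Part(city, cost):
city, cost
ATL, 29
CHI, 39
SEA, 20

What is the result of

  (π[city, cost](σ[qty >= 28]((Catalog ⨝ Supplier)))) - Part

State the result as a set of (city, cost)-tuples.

Natural join on sname: {(11, ATL, Ola, 12, 4), (11, ATL, Ola, 26, 10), (11, ATL, Ola, 28, 14), (11, ATL, Ola, 3, 35), (11, ATL, Ola, 33, 28), (24, SEA, Ola, 12, 4), (24, SEA, Ola, 26, 10), (24, SEA, Ola, 28, 14), (24, SEA, Ola, 3, 35), (24, SEA, Ola, 33, 28), (9, CHI, Ola, 12, 4), (9, CHI, Ola, 26, 10), (9, CHI, Ola, 28, 14), (9, CHI, Ola, 3, 35), (9, CHI, Ola, 33, 28)}
Selection qty >= 28: {(11, ATL, Ola, 28, 14), (11, ATL, Ola, 33, 28), (24, SEA, Ola, 28, 14), (24, SEA, Ola, 33, 28), (9, CHI, Ola, 28, 14), (9, CHI, Ola, 33, 28)}
Projecting to city, cost: {(ATL, 14), (ATL, 28), (CHI, 14), (CHI, 28), (SEA, 14), (SEA, 28)}
Difference: {(ATL, 14), (ATL, 28), (CHI, 14), (CHI, 28), (SEA, 14), (SEA, 28)} with {(ATL, 29), (CHI, 39), (SEA, 20)} → {(ATL, 14), (ATL, 28), (CHI, 14), (CHI, 28), (SEA, 14), (SEA, 28)}

{(ATL, 14), (ATL, 28), (CHI, 14), (CHI, 28), (SEA, 14), (SEA, 28)}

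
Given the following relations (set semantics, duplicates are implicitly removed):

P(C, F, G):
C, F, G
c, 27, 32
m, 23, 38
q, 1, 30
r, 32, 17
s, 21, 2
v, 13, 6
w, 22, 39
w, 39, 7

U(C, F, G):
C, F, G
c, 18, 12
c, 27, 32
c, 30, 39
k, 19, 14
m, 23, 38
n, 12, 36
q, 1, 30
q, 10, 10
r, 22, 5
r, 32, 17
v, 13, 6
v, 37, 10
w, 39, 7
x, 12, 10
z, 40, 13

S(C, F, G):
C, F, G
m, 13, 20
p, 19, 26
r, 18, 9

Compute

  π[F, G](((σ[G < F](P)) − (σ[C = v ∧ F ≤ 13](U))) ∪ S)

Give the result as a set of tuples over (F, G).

{(13, 20), (18, 9), (19, 26), (21, 2), (32, 17), (39, 7)}

Filtering on G < F leaves {(r, 32, 17), (s, 21, 2), (v, 13, 6), (w, 39, 7)}.
Filtering on C = v ∧ F ≤ 13 leaves {(v, 13, 6)}.
Difference: {(r, 32, 17), (s, 21, 2), (v, 13, 6), (w, 39, 7)} with {(v, 13, 6)} → {(r, 32, 17), (s, 21, 2), (w, 39, 7)}
Union: {(r, 32, 17), (s, 21, 2), (w, 39, 7)} with {(m, 13, 20), (p, 19, 26), (r, 18, 9)} → {(m, 13, 20), (p, 19, 26), (r, 18, 9), (r, 32, 17), (s, 21, 2), (w, 39, 7)}
π_{F, G} gives {(13, 20), (18, 9), (19, 26), (21, 2), (32, 17), (39, 7)}.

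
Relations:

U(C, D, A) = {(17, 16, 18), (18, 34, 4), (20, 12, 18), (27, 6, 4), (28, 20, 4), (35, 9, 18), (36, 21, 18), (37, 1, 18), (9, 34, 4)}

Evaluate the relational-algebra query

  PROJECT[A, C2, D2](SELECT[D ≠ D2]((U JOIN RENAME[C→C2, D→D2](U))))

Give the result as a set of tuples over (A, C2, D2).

ρ[C→C2, D→D2]: schema becomes (C2, D2, A); tuples unchanged.
Joining U and RENAME[C→C2, D→D2](U) on A yields {(17, 16, 18, 17, 16), (17, 16, 18, 20, 12), (17, 16, 18, 35, 9), (17, 16, 18, 36, 21), (17, 16, 18, 37, 1), (18, 34, 4, 18, 34), (18, 34, 4, 27, 6), (18, 34, 4, 28, 20), (18, 34, 4, 9, 34), (20, 12, 18, 17, 16), (20, 12, 18, 20, 12), (20, 12, 18, 35, 9), (20, 12, 18, 36, 21), (20, 12, 18, 37, 1), (27, 6, 4, 18, 34), (27, 6, 4, 27, 6), (27, 6, 4, 28, 20), (27, 6, 4, 9, 34), (28, 20, 4, 18, 34), (28, 20, 4, 27, 6), (28, 20, 4, 28, 20), (28, 20, 4, 9, 34), (35, 9, 18, 17, 16), (35, 9, 18, 20, 12), (35, 9, 18, 35, 9), (35, 9, 18, 36, 21), (35, 9, 18, 37, 1), (36, 21, 18, 17, 16), (36, 21, 18, 20, 12), (36, 21, 18, 35, 9), (36, 21, 18, 36, 21), (36, 21, 18, 37, 1), (37, 1, 18, 17, 16), (37, 1, 18, 20, 12), (37, 1, 18, 35, 9), (37, 1, 18, 36, 21), (37, 1, 18, 37, 1), (9, 34, 4, 18, 34), (9, 34, 4, 27, 6), (9, 34, 4, 28, 20), (9, 34, 4, 9, 34)}.
Selection D ≠ D2: {(17, 16, 18, 20, 12), (17, 16, 18, 35, 9), (17, 16, 18, 36, 21), (17, 16, 18, 37, 1), (18, 34, 4, 27, 6), (18, 34, 4, 28, 20), (20, 12, 18, 17, 16), (20, 12, 18, 35, 9), (20, 12, 18, 36, 21), (20, 12, 18, 37, 1), (27, 6, 4, 18, 34), (27, 6, 4, 28, 20), (27, 6, 4, 9, 34), (28, 20, 4, 18, 34), (28, 20, 4, 27, 6), (28, 20, 4, 9, 34), (35, 9, 18, 17, 16), (35, 9, 18, 20, 12), (35, 9, 18, 36, 21), (35, 9, 18, 37, 1), (36, 21, 18, 17, 16), (36, 21, 18, 20, 12), (36, 21, 18, 35, 9), (36, 21, 18, 37, 1), (37, 1, 18, 17, 16), (37, 1, 18, 20, 12), (37, 1, 18, 35, 9), (37, 1, 18, 36, 21), (9, 34, 4, 27, 6), (9, 34, 4, 28, 20)}
Keep only column(s) A, C2, D2 (21 duplicate(s) eliminated): {(18, 17, 16), (18, 20, 12), (18, 35, 9), (18, 36, 21), (18, 37, 1), (4, 18, 34), (4, 27, 6), (4, 28, 20), (4, 9, 34)}

{(18, 17, 16), (18, 20, 12), (18, 35, 9), (18, 36, 21), (18, 37, 1), (4, 18, 34), (4, 27, 6), (4, 28, 20), (4, 9, 34)}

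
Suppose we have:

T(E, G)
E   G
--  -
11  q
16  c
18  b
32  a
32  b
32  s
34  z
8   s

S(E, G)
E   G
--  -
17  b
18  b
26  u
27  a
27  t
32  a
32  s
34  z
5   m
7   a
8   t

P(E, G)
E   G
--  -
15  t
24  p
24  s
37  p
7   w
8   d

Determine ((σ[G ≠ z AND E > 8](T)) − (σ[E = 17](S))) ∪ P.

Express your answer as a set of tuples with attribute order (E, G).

σ[G ≠ z AND E > 8]: keep tuples satisfying G ≠ z AND E > 8 → {(11, q), (16, c), (18, b), (32, a), (32, b), (32, s)}
σ[E = 17]: keep tuples satisfying E = 17 → {(17, b)}
Difference: {(11, q), (16, c), (18, b), (32, a), (32, b), (32, s)} with {(17, b)} → {(11, q), (16, c), (18, b), (32, a), (32, b), (32, s)}
Union: {(11, q), (16, c), (18, b), (32, a), (32, b), (32, s)} with {(15, t), (24, p), (24, s), (37, p), (7, w), (8, d)} → {(11, q), (15, t), (16, c), (18, b), (24, p), (24, s), (32, a), (32, b), (32, s), (37, p), (7, w), (8, d)}

{(11, q), (15, t), (16, c), (18, b), (24, p), (24, s), (32, a), (32, b), (32, s), (37, p), (7, w), (8, d)}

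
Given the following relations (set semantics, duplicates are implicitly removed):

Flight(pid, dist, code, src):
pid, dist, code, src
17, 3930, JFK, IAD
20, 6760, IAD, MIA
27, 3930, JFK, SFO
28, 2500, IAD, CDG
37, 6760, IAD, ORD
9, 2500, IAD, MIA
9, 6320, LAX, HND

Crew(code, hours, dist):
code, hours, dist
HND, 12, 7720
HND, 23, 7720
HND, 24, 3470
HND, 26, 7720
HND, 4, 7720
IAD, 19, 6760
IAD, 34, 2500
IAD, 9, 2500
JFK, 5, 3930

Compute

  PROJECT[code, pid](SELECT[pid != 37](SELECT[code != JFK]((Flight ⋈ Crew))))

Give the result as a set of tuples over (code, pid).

Flight ⋈ Crew (natural join on dist, code): {(17, 3930, JFK, IAD, 5), (20, 6760, IAD, MIA, 19), (27, 3930, JFK, SFO, 5), (28, 2500, IAD, CDG, 34), (28, 2500, IAD, CDG, 9), (37, 6760, IAD, ORD, 19), (9, 2500, IAD, MIA, 34), (9, 2500, IAD, MIA, 9)}
Selection code != JFK: {(20, 6760, IAD, MIA, 19), (28, 2500, IAD, CDG, 34), (28, 2500, IAD, CDG, 9), (37, 6760, IAD, ORD, 19), (9, 2500, IAD, MIA, 34), (9, 2500, IAD, MIA, 9)}
Selection pid != 37: {(20, 6760, IAD, MIA, 19), (28, 2500, IAD, CDG, 34), (28, 2500, IAD, CDG, 9), (9, 2500, IAD, MIA, 34), (9, 2500, IAD, MIA, 9)}
Projecting to code, pid (2 duplicate(s) eliminated): {(IAD, 20), (IAD, 28), (IAD, 9)}

{(IAD, 20), (IAD, 28), (IAD, 9)}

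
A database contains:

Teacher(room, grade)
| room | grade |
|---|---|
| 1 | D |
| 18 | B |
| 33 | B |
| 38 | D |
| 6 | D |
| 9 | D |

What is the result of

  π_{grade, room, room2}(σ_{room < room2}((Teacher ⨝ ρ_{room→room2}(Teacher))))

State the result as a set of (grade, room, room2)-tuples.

{(B, 18, 33), (D, 1, 38), (D, 1, 6), (D, 1, 9), (D, 6, 38), (D, 6, 9), (D, 9, 38)}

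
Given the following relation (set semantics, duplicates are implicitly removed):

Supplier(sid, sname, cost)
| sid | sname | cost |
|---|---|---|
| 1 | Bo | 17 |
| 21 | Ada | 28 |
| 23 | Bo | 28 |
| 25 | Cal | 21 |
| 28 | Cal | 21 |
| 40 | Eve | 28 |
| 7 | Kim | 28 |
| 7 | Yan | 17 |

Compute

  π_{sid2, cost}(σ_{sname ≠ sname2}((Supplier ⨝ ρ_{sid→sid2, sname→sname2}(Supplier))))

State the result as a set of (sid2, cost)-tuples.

ρ[sid→sid2, sname→sname2]: schema becomes (sid2, sname2, cost); tuples unchanged.
Joining Supplier and ρ_{sid→sid2, sname→sname2}(Supplier) on cost yields {(1, Bo, 17, 1, Bo), (1, Bo, 17, 7, Yan), (21, Ada, 28, 21, Ada), (21, Ada, 28, 23, Bo), (21, Ada, 28, 40, Eve), (21, Ada, 28, 7, Kim), (23, Bo, 28, 21, Ada), (23, Bo, 28, 23, Bo), (23, Bo, 28, 40, Eve), (23, Bo, 28, 7, Kim), (25, Cal, 21, 25, Cal), (25, Cal, 21, 28, Cal), (28, Cal, 21, 25, Cal), (28, Cal, 21, 28, Cal), (40, Eve, 28, 21, Ada), (40, Eve, 28, 23, Bo), (40, Eve, 28, 40, Eve), (40, Eve, 28, 7, Kim), (7, Kim, 28, 21, Ada), (7, Kim, 28, 23, Bo), (7, Kim, 28, 40, Eve), (7, Kim, 28, 7, Kim), (7, Yan, 17, 1, Bo), (7, Yan, 17, 7, Yan)}.
σ[sname ≠ sname2]: keep tuples satisfying sname ≠ sname2 → {(1, Bo, 17, 7, Yan), (21, Ada, 28, 23, Bo), (21, Ada, 28, 40, Eve), (21, Ada, 28, 7, Kim), (23, Bo, 28, 21, Ada), (23, Bo, 28, 40, Eve), (23, Bo, 28, 7, Kim), (40, Eve, 28, 21, Ada), (40, Eve, 28, 23, Bo), (40, Eve, 28, 7, Kim), (7, Kim, 28, 21, Ada), (7, Kim, 28, 23, Bo), (7, Kim, 28, 40, Eve), (7, Yan, 17, 1, Bo)}
π[sid2, cost]: project onto (sid2, cost) (8 duplicate(s) eliminated) → {(1, 17), (21, 28), (23, 28), (40, 28), (7, 17), (7, 28)}

{(1, 17), (21, 28), (23, 28), (40, 28), (7, 17), (7, 28)}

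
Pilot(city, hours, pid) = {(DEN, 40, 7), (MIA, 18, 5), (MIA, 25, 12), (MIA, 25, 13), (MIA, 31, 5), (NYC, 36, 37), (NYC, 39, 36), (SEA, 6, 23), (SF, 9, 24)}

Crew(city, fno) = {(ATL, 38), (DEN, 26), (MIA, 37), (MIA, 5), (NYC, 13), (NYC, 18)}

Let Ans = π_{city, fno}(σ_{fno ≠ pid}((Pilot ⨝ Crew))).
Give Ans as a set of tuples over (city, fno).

{(DEN, 26), (MIA, 37), (MIA, 5), (NYC, 13), (NYC, 18)}

Natural join on city: {(DEN, 40, 7, 26), (MIA, 18, 5, 37), (MIA, 18, 5, 5), (MIA, 25, 12, 37), (MIA, 25, 12, 5), (MIA, 25, 13, 37), (MIA, 25, 13, 5), (MIA, 31, 5, 37), (MIA, 31, 5, 5), (NYC, 36, 37, 13), (NYC, 36, 37, 18), (NYC, 39, 36, 13), (NYC, 39, 36, 18)}
Selection fno ≠ pid: {(DEN, 40, 7, 26), (MIA, 18, 5, 37), (MIA, 25, 12, 37), (MIA, 25, 12, 5), (MIA, 25, 13, 37), (MIA, 25, 13, 5), (MIA, 31, 5, 37), (NYC, 36, 37, 13), (NYC, 36, 37, 18), (NYC, 39, 36, 13), (NYC, 39, 36, 18)}
Keep only column(s) city, fno (6 duplicate(s) eliminated): {(DEN, 26), (MIA, 37), (MIA, 5), (NYC, 13), (NYC, 18)}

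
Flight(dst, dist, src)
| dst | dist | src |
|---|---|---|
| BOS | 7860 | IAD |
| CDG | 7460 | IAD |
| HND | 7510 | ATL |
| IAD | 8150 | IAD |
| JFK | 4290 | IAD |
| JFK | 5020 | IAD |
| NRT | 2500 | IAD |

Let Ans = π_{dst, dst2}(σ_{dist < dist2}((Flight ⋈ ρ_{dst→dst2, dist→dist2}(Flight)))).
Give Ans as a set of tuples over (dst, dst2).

{(BOS, IAD), (CDG, BOS), (CDG, IAD), (JFK, BOS), (JFK, CDG), (JFK, IAD), (JFK, JFK), (NRT, BOS), (NRT, CDG), (NRT, IAD), (NRT, JFK)}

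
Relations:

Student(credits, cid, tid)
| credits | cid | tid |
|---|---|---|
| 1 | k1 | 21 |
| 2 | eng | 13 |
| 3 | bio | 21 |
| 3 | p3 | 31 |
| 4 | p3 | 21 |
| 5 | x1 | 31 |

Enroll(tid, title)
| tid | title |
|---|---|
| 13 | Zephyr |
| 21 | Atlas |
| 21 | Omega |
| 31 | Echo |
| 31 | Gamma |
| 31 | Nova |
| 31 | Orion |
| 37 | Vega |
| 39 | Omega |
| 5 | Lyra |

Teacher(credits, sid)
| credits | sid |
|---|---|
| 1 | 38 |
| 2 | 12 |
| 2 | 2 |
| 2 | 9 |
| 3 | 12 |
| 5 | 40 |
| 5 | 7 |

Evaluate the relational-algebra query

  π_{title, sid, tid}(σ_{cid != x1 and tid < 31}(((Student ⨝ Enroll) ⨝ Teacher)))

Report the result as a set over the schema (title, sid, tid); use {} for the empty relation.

{(Atlas, 12, 21), (Atlas, 38, 21), (Omega, 12, 21), (Omega, 38, 21), (Zephyr, 12, 13), (Zephyr, 2, 13), (Zephyr, 9, 13)}

Student ⋈ Enroll (natural join on tid): {(1, k1, 21, Atlas), (1, k1, 21, Omega), (2, eng, 13, Zephyr), (3, bio, 21, Atlas), (3, bio, 21, Omega), (3, p3, 31, Echo), (3, p3, 31, Gamma), (3, p3, 31, Nova), (3, p3, 31, Orion), (4, p3, 21, Atlas), (4, p3, 21, Omega), (5, x1, 31, Echo), (5, x1, 31, Gamma), (5, x1, 31, Nova), (5, x1, 31, Orion)}
(Student ⨝ Enroll) ⋈ Teacher (natural join on credits): {(1, k1, 21, Atlas, 38), (1, k1, 21, Omega, 38), (2, eng, 13, Zephyr, 12), (2, eng, 13, Zephyr, 2), (2, eng, 13, Zephyr, 9), (3, bio, 21, Atlas, 12), (3, bio, 21, Omega, 12), (3, p3, 31, Echo, 12), (3, p3, 31, Gamma, 12), (3, p3, 31, Nova, 12), (3, p3, 31, Orion, 12), (5, x1, 31, Echo, 40), (5, x1, 31, Echo, 7), (5, x1, 31, Gamma, 40), (5, x1, 31, Gamma, 7), (5, x1, 31, Nova, 40), (5, x1, 31, Nova, 7), (5, x1, 31, Orion, 40), (5, x1, 31, Orion, 7)}
Filtering on cid != x1 and tid < 31 leaves {(1, k1, 21, Atlas, 38), (1, k1, 21, Omega, 38), (2, eng, 13, Zephyr, 12), (2, eng, 13, Zephyr, 2), (2, eng, 13, Zephyr, 9), (3, bio, 21, Atlas, 12), (3, bio, 21, Omega, 12)}.
π_{title, sid, tid} gives {(Atlas, 12, 21), (Atlas, 38, 21), (Omega, 12, 21), (Omega, 38, 21), (Zephyr, 12, 13), (Zephyr, 2, 13), (Zephyr, 9, 13)}.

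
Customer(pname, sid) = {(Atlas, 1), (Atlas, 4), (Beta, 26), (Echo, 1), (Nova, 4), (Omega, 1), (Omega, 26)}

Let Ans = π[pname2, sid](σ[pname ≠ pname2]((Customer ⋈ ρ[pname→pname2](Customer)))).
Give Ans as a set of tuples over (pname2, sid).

{(Atlas, 1), (Atlas, 4), (Beta, 26), (Echo, 1), (Nova, 4), (Omega, 1), (Omega, 26)}

ρ[pname→pname2]: schema becomes (pname2, sid); tuples unchanged.
Joining Customer and ρ[pname→pname2](Customer) on sid yields {(Atlas, 1, Atlas), (Atlas, 1, Echo), (Atlas, 1, Omega), (Atlas, 4, Atlas), (Atlas, 4, Nova), (Beta, 26, Beta), (Beta, 26, Omega), (Echo, 1, Atlas), (Echo, 1, Echo), (Echo, 1, Omega), (Nova, 4, Atlas), (Nova, 4, Nova), (Omega, 1, Atlas), (Omega, 1, Echo), (Omega, 1, Omega), (Omega, 26, Beta), (Omega, 26, Omega)}.
Filtering on pname ≠ pname2 leaves {(Atlas, 1, Echo), (Atlas, 1, Omega), (Atlas, 4, Nova), (Beta, 26, Omega), (Echo, 1, Atlas), (Echo, 1, Omega), (Nova, 4, Atlas), (Omega, 1, Atlas), (Omega, 1, Echo), (Omega, 26, Beta)}.
Projecting to pname2, sid (3 duplicate(s) eliminated): {(Atlas, 1), (Atlas, 4), (Beta, 26), (Echo, 1), (Nova, 4), (Omega, 1), (Omega, 26)}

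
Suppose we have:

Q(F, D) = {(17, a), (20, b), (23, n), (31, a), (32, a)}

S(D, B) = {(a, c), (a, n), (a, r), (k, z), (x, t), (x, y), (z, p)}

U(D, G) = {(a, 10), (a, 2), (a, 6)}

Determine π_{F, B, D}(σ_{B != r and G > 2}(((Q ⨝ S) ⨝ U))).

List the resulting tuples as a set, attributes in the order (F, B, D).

Joining Q and S on D yields {(17, a, c), (17, a, n), (17, a, r), (31, a, c), (31, a, n), (31, a, r), (32, a, c), (32, a, n), (32, a, r)}.
Joining (Q ⨝ S) and U on D yields {(17, a, c, 10), (17, a, c, 2), (17, a, c, 6), (17, a, n, 10), (17, a, n, 2), (17, a, n, 6), (17, a, r, 10), (17, a, r, 2), (17, a, r, 6), (31, a, c, 10), (31, a, c, 2), (31, a, c, 6), (31, a, n, 10), (31, a, n, 2), (31, a, n, 6), (31, a, r, 10), (31, a, r, 2), (31, a, r, 6), (32, a, c, 10), (32, a, c, 2), (32, a, c, 6), (32, a, n, 10), (32, a, n, 2), (32, a, n, 6), (32, a, r, 10), (32, a, r, 2), (32, a, r, 6)}.
σ[B != r and G > 2]: keep tuples satisfying B != r and G > 2 → {(17, a, c, 10), (17, a, c, 6), (17, a, n, 10), (17, a, n, 6), (31, a, c, 10), (31, a, c, 6), (31, a, n, 10), (31, a, n, 6), (32, a, c, 10), (32, a, c, 6), (32, a, n, 10), (32, a, n, 6)}
Projecting to F, B, D (6 duplicate(s) eliminated): {(17, c, a), (17, n, a), (31, c, a), (31, n, a), (32, c, a), (32, n, a)}

{(17, c, a), (17, n, a), (31, c, a), (31, n, a), (32, c, a), (32, n, a)}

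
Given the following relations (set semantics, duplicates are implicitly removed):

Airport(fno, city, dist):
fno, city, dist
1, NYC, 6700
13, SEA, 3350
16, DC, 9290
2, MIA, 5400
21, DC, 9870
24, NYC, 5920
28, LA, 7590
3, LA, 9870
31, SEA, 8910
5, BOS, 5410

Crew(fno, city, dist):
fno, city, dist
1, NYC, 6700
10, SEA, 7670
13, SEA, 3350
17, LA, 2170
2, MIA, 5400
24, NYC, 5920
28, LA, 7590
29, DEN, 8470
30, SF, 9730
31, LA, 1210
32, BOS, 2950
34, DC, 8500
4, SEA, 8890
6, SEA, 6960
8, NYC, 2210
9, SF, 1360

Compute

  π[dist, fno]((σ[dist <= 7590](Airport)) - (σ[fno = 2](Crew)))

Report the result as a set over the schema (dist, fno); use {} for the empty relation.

Filtering on dist <= 7590 leaves {(1, NYC, 6700), (13, SEA, 3350), (2, MIA, 5400), (24, NYC, 5920), (28, LA, 7590), (5, BOS, 5410)}.
Filtering on fno = 2 leaves {(2, MIA, 5400)}.
Set difference of the two operands is {(1, NYC, 6700), (13, SEA, 3350), (24, NYC, 5920), (28, LA, 7590), (5, BOS, 5410)}.
π[dist, fno]: project onto (dist, fno) → {(3350, 13), (5410, 5), (5920, 24), (6700, 1), (7590, 28)}

{(3350, 13), (5410, 5), (5920, 24), (6700, 1), (7590, 28)}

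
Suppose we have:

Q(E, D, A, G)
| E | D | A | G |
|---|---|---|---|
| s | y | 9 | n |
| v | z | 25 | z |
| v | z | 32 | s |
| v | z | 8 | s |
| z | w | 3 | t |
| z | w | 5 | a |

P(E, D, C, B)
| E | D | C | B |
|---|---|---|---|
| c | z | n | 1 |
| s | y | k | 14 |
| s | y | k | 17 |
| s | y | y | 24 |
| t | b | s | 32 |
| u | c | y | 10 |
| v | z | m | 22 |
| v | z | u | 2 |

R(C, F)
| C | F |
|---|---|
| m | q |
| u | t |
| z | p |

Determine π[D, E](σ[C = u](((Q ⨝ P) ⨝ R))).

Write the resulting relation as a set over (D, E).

Q ⋈ P (natural join on E, D): {(s, y, 9, n, k, 14), (s, y, 9, n, k, 17), (s, y, 9, n, y, 24), (v, z, 25, z, m, 22), (v, z, 25, z, u, 2), (v, z, 32, s, m, 22), (v, z, 32, s, u, 2), (v, z, 8, s, m, 22), (v, z, 8, s, u, 2)}
(Q ⨝ P) ⋈ R (natural join on C): {(v, z, 25, z, m, 22, q), (v, z, 25, z, u, 2, t), (v, z, 32, s, m, 22, q), (v, z, 32, s, u, 2, t), (v, z, 8, s, m, 22, q), (v, z, 8, s, u, 2, t)}
σ[C = u]: keep tuples satisfying C = u → {(v, z, 25, z, u, 2, t), (v, z, 32, s, u, 2, t), (v, z, 8, s, u, 2, t)}
π[D, E]: project onto (D, E) (2 duplicate(s) eliminated) → {(z, v)}

{(z, v)}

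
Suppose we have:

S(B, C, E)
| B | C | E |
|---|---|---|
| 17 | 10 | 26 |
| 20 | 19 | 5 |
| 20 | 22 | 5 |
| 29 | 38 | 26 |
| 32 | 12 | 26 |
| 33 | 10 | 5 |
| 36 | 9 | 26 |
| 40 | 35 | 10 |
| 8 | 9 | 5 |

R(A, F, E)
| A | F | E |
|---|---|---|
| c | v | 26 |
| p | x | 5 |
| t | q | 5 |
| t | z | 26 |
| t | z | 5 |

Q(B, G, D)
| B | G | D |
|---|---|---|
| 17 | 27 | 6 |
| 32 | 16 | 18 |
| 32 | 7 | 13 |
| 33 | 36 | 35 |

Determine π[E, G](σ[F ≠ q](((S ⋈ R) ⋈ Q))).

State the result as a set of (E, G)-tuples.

{(26, 16), (26, 27), (26, 7), (5, 36)}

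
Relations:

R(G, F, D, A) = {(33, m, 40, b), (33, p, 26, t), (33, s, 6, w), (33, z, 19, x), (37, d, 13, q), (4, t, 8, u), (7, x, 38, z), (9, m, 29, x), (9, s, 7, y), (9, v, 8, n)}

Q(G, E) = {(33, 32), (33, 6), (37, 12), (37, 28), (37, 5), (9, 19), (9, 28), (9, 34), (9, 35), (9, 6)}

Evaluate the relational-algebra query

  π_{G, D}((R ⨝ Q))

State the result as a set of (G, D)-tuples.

{(33, 19), (33, 26), (33, 40), (33, 6), (37, 13), (9, 29), (9, 7), (9, 8)}

R ⋈ Q (natural join on G): {(33, m, 40, b, 32), (33, m, 40, b, 6), (33, p, 26, t, 32), (33, p, 26, t, 6), (33, s, 6, w, 32), (33, s, 6, w, 6), (33, z, 19, x, 32), (33, z, 19, x, 6), (37, d, 13, q, 12), (37, d, 13, q, 28), (37, d, 13, q, 5), (9, m, 29, x, 19), (9, m, 29, x, 28), (9, m, 29, x, 34), (9, m, 29, x, 35), (9, m, 29, x, 6), (9, s, 7, y, 19), (9, s, 7, y, 28), (9, s, 7, y, 34), (9, s, 7, y, 35), (9, s, 7, y, 6), (9, v, 8, n, 19), (9, v, 8, n, 28), (9, v, 8, n, 34), (9, v, 8, n, 35), (9, v, 8, n, 6)}
Keep only column(s) G, D (18 duplicate(s) eliminated): {(33, 19), (33, 26), (33, 40), (33, 6), (37, 13), (9, 29), (9, 7), (9, 8)}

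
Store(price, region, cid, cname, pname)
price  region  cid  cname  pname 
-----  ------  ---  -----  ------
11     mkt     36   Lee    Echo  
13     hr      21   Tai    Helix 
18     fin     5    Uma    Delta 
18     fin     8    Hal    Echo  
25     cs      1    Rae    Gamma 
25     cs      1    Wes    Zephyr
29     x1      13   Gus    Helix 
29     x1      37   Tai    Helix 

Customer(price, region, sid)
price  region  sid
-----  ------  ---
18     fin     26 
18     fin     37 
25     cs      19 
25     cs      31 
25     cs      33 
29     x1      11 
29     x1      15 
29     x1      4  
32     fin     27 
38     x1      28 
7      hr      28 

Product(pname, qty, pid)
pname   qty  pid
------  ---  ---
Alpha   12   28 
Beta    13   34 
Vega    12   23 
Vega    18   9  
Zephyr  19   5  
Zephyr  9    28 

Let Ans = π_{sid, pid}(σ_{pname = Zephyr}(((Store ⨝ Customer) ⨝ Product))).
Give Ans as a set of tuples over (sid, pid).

Joining Store and Customer on price, region yields {(18, fin, 5, Uma, Delta, 26), (18, fin, 5, Uma, Delta, 37), (18, fin, 8, Hal, Echo, 26), (18, fin, 8, Hal, Echo, 37), (25, cs, 1, Rae, Gamma, 19), (25, cs, 1, Rae, Gamma, 31), (25, cs, 1, Rae, Gamma, 33), (25, cs, 1, Wes, Zephyr, 19), (25, cs, 1, Wes, Zephyr, 31), (25, cs, 1, Wes, Zephyr, 33), (29, x1, 13, Gus, Helix, 11), (29, x1, 13, Gus, Helix, 15), (29, x1, 13, Gus, Helix, 4), (29, x1, 37, Tai, Helix, 11), (29, x1, 37, Tai, Helix, 15), (29, x1, 37, Tai, Helix, 4)}.
Joining (Store ⨝ Customer) and Product on pname yields {(25, cs, 1, Wes, Zephyr, 19, 19, 5), (25, cs, 1, Wes, Zephyr, 19, 9, 28), (25, cs, 1, Wes, Zephyr, 31, 19, 5), (25, cs, 1, Wes, Zephyr, 31, 9, 28), (25, cs, 1, Wes, Zephyr, 33, 19, 5), (25, cs, 1, Wes, Zephyr, 33, 9, 28)}.
Filtering on pname = Zephyr leaves {(25, cs, 1, Wes, Zephyr, 19, 19, 5), (25, cs, 1, Wes, Zephyr, 19, 9, 28), (25, cs, 1, Wes, Zephyr, 31, 19, 5), (25, cs, 1, Wes, Zephyr, 31, 9, 28), (25, cs, 1, Wes, Zephyr, 33, 19, 5), (25, cs, 1, Wes, Zephyr, 33, 9, 28)}.
Keep only column(s) sid, pid: {(19, 28), (19, 5), (31, 28), (31, 5), (33, 28), (33, 5)}

{(19, 28), (19, 5), (31, 28), (31, 5), (33, 28), (33, 5)}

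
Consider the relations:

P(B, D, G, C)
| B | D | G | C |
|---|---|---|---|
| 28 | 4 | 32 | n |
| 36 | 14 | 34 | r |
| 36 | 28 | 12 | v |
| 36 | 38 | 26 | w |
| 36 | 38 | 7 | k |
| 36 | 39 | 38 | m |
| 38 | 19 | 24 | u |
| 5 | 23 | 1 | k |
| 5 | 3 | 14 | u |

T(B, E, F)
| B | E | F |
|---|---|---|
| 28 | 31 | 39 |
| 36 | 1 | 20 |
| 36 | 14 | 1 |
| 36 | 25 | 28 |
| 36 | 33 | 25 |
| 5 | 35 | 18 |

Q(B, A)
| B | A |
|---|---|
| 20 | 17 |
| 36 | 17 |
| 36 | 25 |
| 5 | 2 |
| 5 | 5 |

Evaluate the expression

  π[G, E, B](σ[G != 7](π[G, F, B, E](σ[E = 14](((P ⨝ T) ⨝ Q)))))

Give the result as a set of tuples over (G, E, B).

P ⋈ T (natural join on B): {(28, 4, 32, n, 31, 39), (36, 14, 34, r, 1, 20), (36, 14, 34, r, 14, 1), (36, 14, 34, r, 25, 28), (36, 14, 34, r, 33, 25), (36, 28, 12, v, 1, 20), (36, 28, 12, v, 14, 1), (36, 28, 12, v, 25, 28), (36, 28, 12, v, 33, 25), (36, 38, 26, w, 1, 20), (36, 38, 26, w, 14, 1), (36, 38, 26, w, 25, 28), (36, 38, 26, w, 33, 25), (36, 38, 7, k, 1, 20), (36, 38, 7, k, 14, 1), (36, 38, 7, k, 25, 28), (36, 38, 7, k, 33, 25), (36, 39, 38, m, 1, 20), (36, 39, 38, m, 14, 1), (36, 39, 38, m, 25, 28), (36, 39, 38, m, 33, 25), (5, 23, 1, k, 35, 18), (5, 3, 14, u, 35, 18)}
(P ⨝ T) ⋈ Q (natural join on B): {(36, 14, 34, r, 1, 20, 17), (36, 14, 34, r, 1, 20, 25), (36, 14, 34, r, 14, 1, 17), (36, 14, 34, r, 14, 1, 25), (36, 14, 34, r, 25, 28, 17), (36, 14, 34, r, 25, 28, 25), (36, 14, 34, r, 33, 25, 17), (36, 14, 34, r, 33, 25, 25), (36, 28, 12, v, 1, 20, 17), (36, 28, 12, v, 1, 20, 25), (36, 28, 12, v, 14, 1, 17), (36, 28, 12, v, 14, 1, 25), (36, 28, 12, v, 25, 28, 17), (36, 28, 12, v, 25, 28, 25), (36, 28, 12, v, 33, 25, 17), (36, 28, 12, v, 33, 25, 25), (36, 38, 26, w, 1, 20, 17), (36, 38, 26, w, 1, 20, 25), (36, 38, 26, w, 14, 1, 17), (36, 38, 26, w, 14, 1, 25), (36, 38, 26, w, 25, 28, 17), (36, 38, 26, w, 25, 28, 25), (36, 38, 26, w, 33, 25, 17), (36, 38, 26, w, 33, 25, 25), (36, 38, 7, k, 1, 20, 17), (36, 38, 7, k, 1, 20, 25), (36, 38, 7, k, 14, 1, 17), (36, 38, 7, k, 14, 1, 25), (36, 38, 7, k, 25, 28, 17), (36, 38, 7, k, 25, 28, 25), (36, 38, 7, k, 33, 25, 17), (36, 38, 7, k, 33, 25, 25), (36, 39, 38, m, 1, 20, 17), (36, 39, 38, m, 1, 20, 25), (36, 39, 38, m, 14, 1, 17), (36, 39, 38, m, 14, 1, 25), (36, 39, 38, m, 25, 28, 17), (36, 39, 38, m, 25, 28, 25), (36, 39, 38, m, 33, 25, 17), (36, 39, 38, m, 33, 25, 25), (5, 23, 1, k, 35, 18, 2), (5, 23, 1, k, 35, 18, 5), (5, 3, 14, u, 35, 18, 2), (5, 3, 14, u, 35, 18, 5)}
Selection E = 14: {(36, 14, 34, r, 14, 1, 17), (36, 14, 34, r, 14, 1, 25), (36, 28, 12, v, 14, 1, 17), (36, 28, 12, v, 14, 1, 25), (36, 38, 26, w, 14, 1, 17), (36, 38, 26, w, 14, 1, 25), (36, 38, 7, k, 14, 1, 17), (36, 38, 7, k, 14, 1, 25), (36, 39, 38, m, 14, 1, 17), (36, 39, 38, m, 14, 1, 25)}
π_{G, F, B, E} gives {(12, 1, 36, 14), (26, 1, 36, 14), (34, 1, 36, 14), (38, 1, 36, 14), (7, 1, 36, 14)} (5 duplicate(s) eliminated).
Selection G != 7: {(12, 1, 36, 14), (26, 1, 36, 14), (34, 1, 36, 14), (38, 1, 36, 14)}
π_{G, E, B} gives {(12, 14, 36), (26, 14, 36), (34, 14, 36), (38, 14, 36)}.

{(12, 14, 36), (26, 14, 36), (34, 14, 36), (38, 14, 36)}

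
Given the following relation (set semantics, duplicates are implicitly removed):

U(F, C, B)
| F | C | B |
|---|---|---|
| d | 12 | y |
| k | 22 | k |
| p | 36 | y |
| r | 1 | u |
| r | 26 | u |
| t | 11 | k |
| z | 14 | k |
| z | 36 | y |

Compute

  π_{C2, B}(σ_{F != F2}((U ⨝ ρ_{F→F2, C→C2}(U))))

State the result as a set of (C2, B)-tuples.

{(11, k), (12, y), (14, k), (22, k), (36, y)}

ρ[F→F2, C→C2]: schema becomes (F2, C2, B); tuples unchanged.
Natural join on B: {(d, 12, y, d, 12), (d, 12, y, p, 36), (d, 12, y, z, 36), (k, 22, k, k, 22), (k, 22, k, t, 11), (k, 22, k, z, 14), (p, 36, y, d, 12), (p, 36, y, p, 36), (p, 36, y, z, 36), (r, 1, u, r, 1), (r, 1, u, r, 26), (r, 26, u, r, 1), (r, 26, u, r, 26), (t, 11, k, k, 22), (t, 11, k, t, 11), (t, 11, k, z, 14), (z, 14, k, k, 22), (z, 14, k, t, 11), (z, 14, k, z, 14), (z, 36, y, d, 12), (z, 36, y, p, 36), (z, 36, y, z, 36)}
Apply σ_{F != F2}; surviving tuples: {(d, 12, y, p, 36), (d, 12, y, z, 36), (k, 22, k, t, 11), (k, 22, k, z, 14), (p, 36, y, d, 12), (p, 36, y, z, 36), (t, 11, k, k, 22), (t, 11, k, z, 14), (z, 14, k, k, 22), (z, 14, k, t, 11), (z, 36, y, d, 12), (z, 36, y, p, 36)}
π[C2, B]: project onto (C2, B) (7 duplicate(s) eliminated) → {(11, k), (12, y), (14, k), (22, k), (36, y)}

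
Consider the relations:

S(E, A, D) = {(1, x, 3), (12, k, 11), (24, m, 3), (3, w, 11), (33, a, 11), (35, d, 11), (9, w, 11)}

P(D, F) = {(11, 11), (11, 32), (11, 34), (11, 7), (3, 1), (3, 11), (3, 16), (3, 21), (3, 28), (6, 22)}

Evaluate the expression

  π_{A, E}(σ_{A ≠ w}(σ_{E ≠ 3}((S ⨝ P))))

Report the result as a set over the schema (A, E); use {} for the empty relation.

Joining S and P on D yields {(1, x, 3, 1), (1, x, 3, 11), (1, x, 3, 16), (1, x, 3, 21), (1, x, 3, 28), (12, k, 11, 11), (12, k, 11, 32), (12, k, 11, 34), (12, k, 11, 7), (24, m, 3, 1), (24, m, 3, 11), (24, m, 3, 16), (24, m, 3, 21), (24, m, 3, 28), (3, w, 11, 11), (3, w, 11, 32), (3, w, 11, 34), (3, w, 11, 7), (33, a, 11, 11), (33, a, 11, 32), (33, a, 11, 34), (33, a, 11, 7), (35, d, 11, 11), (35, d, 11, 32), (35, d, 11, 34), (35, d, 11, 7), (9, w, 11, 11), (9, w, 11, 32), (9, w, 11, 34), (9, w, 11, 7)}.
Filtering on E ≠ 3 leaves {(1, x, 3, 1), (1, x, 3, 11), (1, x, 3, 16), (1, x, 3, 21), (1, x, 3, 28), (12, k, 11, 11), (12, k, 11, 32), (12, k, 11, 34), (12, k, 11, 7), (24, m, 3, 1), (24, m, 3, 11), (24, m, 3, 16), (24, m, 3, 21), (24, m, 3, 28), (33, a, 11, 11), (33, a, 11, 32), (33, a, 11, 34), (33, a, 11, 7), (35, d, 11, 11), (35, d, 11, 32), (35, d, 11, 34), (35, d, 11, 7), (9, w, 11, 11), (9, w, 11, 32), (9, w, 11, 34), (9, w, 11, 7)}.
Filtering on A ≠ w leaves {(1, x, 3, 1), (1, x, 3, 11), (1, x, 3, 16), (1, x, 3, 21), (1, x, 3, 28), (12, k, 11, 11), (12, k, 11, 32), (12, k, 11, 34), (12, k, 11, 7), (24, m, 3, 1), (24, m, 3, 11), (24, m, 3, 16), (24, m, 3, 21), (24, m, 3, 28), (33, a, 11, 11), (33, a, 11, 32), (33, a, 11, 34), (33, a, 11, 7), (35, d, 11, 11), (35, d, 11, 32), (35, d, 11, 34), (35, d, 11, 7)}.
Projecting to A, E (17 duplicate(s) eliminated): {(a, 33), (d, 35), (k, 12), (m, 24), (x, 1)}

{(a, 33), (d, 35), (k, 12), (m, 24), (x, 1)}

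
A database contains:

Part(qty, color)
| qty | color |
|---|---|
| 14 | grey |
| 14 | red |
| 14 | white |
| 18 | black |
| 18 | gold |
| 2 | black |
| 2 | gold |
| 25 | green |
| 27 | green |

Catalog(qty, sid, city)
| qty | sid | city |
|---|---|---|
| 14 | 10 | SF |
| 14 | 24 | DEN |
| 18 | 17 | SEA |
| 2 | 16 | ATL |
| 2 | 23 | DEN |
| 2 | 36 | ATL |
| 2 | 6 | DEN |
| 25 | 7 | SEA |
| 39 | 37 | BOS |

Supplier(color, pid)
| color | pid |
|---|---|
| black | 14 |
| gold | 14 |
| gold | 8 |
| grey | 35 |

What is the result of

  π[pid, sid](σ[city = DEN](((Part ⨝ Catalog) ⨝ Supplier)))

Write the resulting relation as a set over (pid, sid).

{(14, 23), (14, 6), (35, 24), (8, 23), (8, 6)}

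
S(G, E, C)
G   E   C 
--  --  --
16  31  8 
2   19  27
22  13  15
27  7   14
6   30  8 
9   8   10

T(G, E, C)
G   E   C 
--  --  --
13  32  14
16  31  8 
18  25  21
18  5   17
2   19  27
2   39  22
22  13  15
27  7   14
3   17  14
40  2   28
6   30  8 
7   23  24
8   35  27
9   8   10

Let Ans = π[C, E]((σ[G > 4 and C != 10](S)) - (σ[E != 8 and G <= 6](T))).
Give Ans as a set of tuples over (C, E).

{(14, 7), (15, 13), (8, 31)}

Selection G > 4 and C != 10: {(16, 31, 8), (22, 13, 15), (27, 7, 14), (6, 30, 8)}
Selection E != 8 and G <= 6: {(2, 19, 27), (2, 39, 22), (3, 17, 14), (6, 30, 8)}
Set difference of the two operands is {(16, 31, 8), (22, 13, 15), (27, 7, 14)}.
π_{C, E} gives {(14, 7), (15, 13), (8, 31)}.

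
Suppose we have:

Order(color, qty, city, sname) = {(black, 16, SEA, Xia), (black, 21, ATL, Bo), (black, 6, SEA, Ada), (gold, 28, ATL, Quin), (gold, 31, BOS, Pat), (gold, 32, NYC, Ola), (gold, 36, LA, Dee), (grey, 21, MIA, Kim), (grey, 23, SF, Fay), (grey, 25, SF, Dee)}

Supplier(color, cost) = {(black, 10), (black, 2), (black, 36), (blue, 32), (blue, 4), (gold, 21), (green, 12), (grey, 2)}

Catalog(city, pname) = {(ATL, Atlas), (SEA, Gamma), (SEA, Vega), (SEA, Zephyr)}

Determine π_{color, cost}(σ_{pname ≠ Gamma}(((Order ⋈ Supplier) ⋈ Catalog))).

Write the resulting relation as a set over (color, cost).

{(black, 10), (black, 2), (black, 36), (gold, 21)}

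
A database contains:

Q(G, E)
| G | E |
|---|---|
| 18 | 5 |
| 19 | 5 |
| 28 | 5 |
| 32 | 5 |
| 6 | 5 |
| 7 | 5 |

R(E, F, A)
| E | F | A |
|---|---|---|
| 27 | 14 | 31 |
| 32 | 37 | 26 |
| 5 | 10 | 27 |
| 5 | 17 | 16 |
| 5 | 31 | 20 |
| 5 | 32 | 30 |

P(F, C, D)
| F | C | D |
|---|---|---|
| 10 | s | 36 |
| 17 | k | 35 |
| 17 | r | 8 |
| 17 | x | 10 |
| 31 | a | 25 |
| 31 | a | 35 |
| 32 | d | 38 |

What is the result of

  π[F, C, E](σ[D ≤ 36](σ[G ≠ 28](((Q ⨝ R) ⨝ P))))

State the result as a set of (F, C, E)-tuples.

Joining Q and R on E yields {(18, 5, 10, 27), (18, 5, 17, 16), (18, 5, 31, 20), (18, 5, 32, 30), (19, 5, 10, 27), (19, 5, 17, 16), (19, 5, 31, 20), (19, 5, 32, 30), (28, 5, 10, 27), (28, 5, 17, 16), (28, 5, 31, 20), (28, 5, 32, 30), (32, 5, 10, 27), (32, 5, 17, 16), (32, 5, 31, 20), (32, 5, 32, 30), (6, 5, 10, 27), (6, 5, 17, 16), (6, 5, 31, 20), (6, 5, 32, 30), (7, 5, 10, 27), (7, 5, 17, 16), (7, 5, 31, 20), (7, 5, 32, 30)}.
Joining (Q ⨝ R) and P on F yields {(18, 5, 10, 27, s, 36), (18, 5, 17, 16, k, 35), (18, 5, 17, 16, r, 8), (18, 5, 17, 16, x, 10), (18, 5, 31, 20, a, 25), (18, 5, 31, 20, a, 35), (18, 5, 32, 30, d, 38), (19, 5, 10, 27, s, 36), (19, 5, 17, 16, k, 35), (19, 5, 17, 16, r, 8), (19, 5, 17, 16, x, 10), (19, 5, 31, 20, a, 25), (19, 5, 31, 20, a, 35), (19, 5, 32, 30, d, 38), (28, 5, 10, 27, s, 36), (28, 5, 17, 16, k, 35), (28, 5, 17, 16, r, 8), (28, 5, 17, 16, x, 10), (28, 5, 31, 20, a, 25), (28, 5, 31, 20, a, 35), (28, 5, 32, 30, d, 38), (32, 5, 10, 27, s, 36), (32, 5, 17, 16, k, 35), (32, 5, 17, 16, r, 8), (32, 5, 17, 16, x, 10), (32, 5, 31, 20, a, 25), (32, 5, 31, 20, a, 35), (32, 5, 32, 30, d, 38), (6, 5, 10, 27, s, 36), (6, 5, 17, 16, k, 35), (6, 5, 17, 16, r, 8), (6, 5, 17, 16, x, 10), (6, 5, 31, 20, a, 25), (6, 5, 31, 20, a, 35), (6, 5, 32, 30, d, 38), (7, 5, 10, 27, s, 36), (7, 5, 17, 16, k, 35), (7, 5, 17, 16, r, 8), (7, 5, 17, 16, x, 10), (7, 5, 31, 20, a, 25), (7, 5, 31, 20, a, 35), (7, 5, 32, 30, d, 38)}.
σ[G ≠ 28]: keep tuples satisfying G ≠ 28 → {(18, 5, 10, 27, s, 36), (18, 5, 17, 16, k, 35), (18, 5, 17, 16, r, 8), (18, 5, 17, 16, x, 10), (18, 5, 31, 20, a, 25), (18, 5, 31, 20, a, 35), (18, 5, 32, 30, d, 38), (19, 5, 10, 27, s, 36), (19, 5, 17, 16, k, 35), (19, 5, 17, 16, r, 8), (19, 5, 17, 16, x, 10), (19, 5, 31, 20, a, 25), (19, 5, 31, 20, a, 35), (19, 5, 32, 30, d, 38), (32, 5, 10, 27, s, 36), (32, 5, 17, 16, k, 35), (32, 5, 17, 16, r, 8), (32, 5, 17, 16, x, 10), (32, 5, 31, 20, a, 25), (32, 5, 31, 20, a, 35), (32, 5, 32, 30, d, 38), (6, 5, 10, 27, s, 36), (6, 5, 17, 16, k, 35), (6, 5, 17, 16, r, 8), (6, 5, 17, 16, x, 10), (6, 5, 31, 20, a, 25), (6, 5, 31, 20, a, 35), (6, 5, 32, 30, d, 38), (7, 5, 10, 27, s, 36), (7, 5, 17, 16, k, 35), (7, 5, 17, 16, r, 8), (7, 5, 17, 16, x, 10), (7, 5, 31, 20, a, 25), (7, 5, 31, 20, a, 35), (7, 5, 32, 30, d, 38)}
σ[D ≤ 36]: keep tuples satisfying D ≤ 36 → {(18, 5, 10, 27, s, 36), (18, 5, 17, 16, k, 35), (18, 5, 17, 16, r, 8), (18, 5, 17, 16, x, 10), (18, 5, 31, 20, a, 25), (18, 5, 31, 20, a, 35), (19, 5, 10, 27, s, 36), (19, 5, 17, 16, k, 35), (19, 5, 17, 16, r, 8), (19, 5, 17, 16, x, 10), (19, 5, 31, 20, a, 25), (19, 5, 31, 20, a, 35), (32, 5, 10, 27, s, 36), (32, 5, 17, 16, k, 35), (32, 5, 17, 16, r, 8), (32, 5, 17, 16, x, 10), (32, 5, 31, 20, a, 25), (32, 5, 31, 20, a, 35), (6, 5, 10, 27, s, 36), (6, 5, 17, 16, k, 35), (6, 5, 17, 16, r, 8), (6, 5, 17, 16, x, 10), (6, 5, 31, 20, a, 25), (6, 5, 31, 20, a, 35), (7, 5, 10, 27, s, 36), (7, 5, 17, 16, k, 35), (7, 5, 17, 16, r, 8), (7, 5, 17, 16, x, 10), (7, 5, 31, 20, a, 25), (7, 5, 31, 20, a, 35)}
π[F, C, E]: project onto (F, C, E) (25 duplicate(s) eliminated) → {(10, s, 5), (17, k, 5), (17, r, 5), (17, x, 5), (31, a, 5)}

{(10, s, 5), (17, k, 5), (17, r, 5), (17, x, 5), (31, a, 5)}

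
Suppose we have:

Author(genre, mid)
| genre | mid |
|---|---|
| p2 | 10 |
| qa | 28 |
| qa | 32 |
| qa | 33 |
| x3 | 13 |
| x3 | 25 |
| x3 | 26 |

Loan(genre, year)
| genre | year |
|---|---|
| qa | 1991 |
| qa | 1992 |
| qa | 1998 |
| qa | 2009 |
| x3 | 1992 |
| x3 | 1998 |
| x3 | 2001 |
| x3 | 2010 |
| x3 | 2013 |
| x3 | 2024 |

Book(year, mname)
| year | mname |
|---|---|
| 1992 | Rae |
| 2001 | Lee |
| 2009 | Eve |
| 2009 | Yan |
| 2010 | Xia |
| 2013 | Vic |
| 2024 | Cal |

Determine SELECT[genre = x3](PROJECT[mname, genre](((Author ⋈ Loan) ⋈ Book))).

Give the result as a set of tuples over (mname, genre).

Author ⋈ Loan (natural join on genre): {(qa, 28, 1991), (qa, 28, 1992), (qa, 28, 1998), (qa, 28, 2009), (qa, 32, 1991), (qa, 32, 1992), (qa, 32, 1998), (qa, 32, 2009), (qa, 33, 1991), (qa, 33, 1992), (qa, 33, 1998), (qa, 33, 2009), (x3, 13, 1992), (x3, 13, 1998), (x3, 13, 2001), (x3, 13, 2010), (x3, 13, 2013), (x3, 13, 2024), (x3, 25, 1992), (x3, 25, 1998), (x3, 25, 2001), (x3, 25, 2010), (x3, 25, 2013), (x3, 25, 2024), (x3, 26, 1992), (x3, 26, 1998), (x3, 26, 2001), (x3, 26, 2010), (x3, 26, 2013), (x3, 26, 2024)}
(Author ⋈ Loan) ⋈ Book (natural join on year): {(qa, 28, 1992, Rae), (qa, 28, 2009, Eve), (qa, 28, 2009, Yan), (qa, 32, 1992, Rae), (qa, 32, 2009, Eve), (qa, 32, 2009, Yan), (qa, 33, 1992, Rae), (qa, 33, 2009, Eve), (qa, 33, 2009, Yan), (x3, 13, 1992, Rae), (x3, 13, 2001, Lee), (x3, 13, 2010, Xia), (x3, 13, 2013, Vic), (x3, 13, 2024, Cal), (x3, 25, 1992, Rae), (x3, 25, 2001, Lee), (x3, 25, 2010, Xia), (x3, 25, 2013, Vic), (x3, 25, 2024, Cal), (x3, 26, 1992, Rae), (x3, 26, 2001, Lee), (x3, 26, 2010, Xia), (x3, 26, 2013, Vic), (x3, 26, 2024, Cal)}
Keep only column(s) mname, genre (16 duplicate(s) eliminated): {(Cal, x3), (Eve, qa), (Lee, x3), (Rae, qa), (Rae, x3), (Vic, x3), (Xia, x3), (Yan, qa)}
Selection genre = x3: {(Cal, x3), (Lee, x3), (Rae, x3), (Vic, x3), (Xia, x3)}

{(Cal, x3), (Lee, x3), (Rae, x3), (Vic, x3), (Xia, x3)}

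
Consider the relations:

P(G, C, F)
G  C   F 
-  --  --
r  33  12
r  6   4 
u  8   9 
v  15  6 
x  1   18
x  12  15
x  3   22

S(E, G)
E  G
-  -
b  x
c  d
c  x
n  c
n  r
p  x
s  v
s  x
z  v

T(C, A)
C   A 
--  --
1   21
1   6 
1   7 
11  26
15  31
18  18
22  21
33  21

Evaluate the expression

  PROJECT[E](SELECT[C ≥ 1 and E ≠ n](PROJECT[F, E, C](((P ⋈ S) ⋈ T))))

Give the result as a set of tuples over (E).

{b, c, p, s, z}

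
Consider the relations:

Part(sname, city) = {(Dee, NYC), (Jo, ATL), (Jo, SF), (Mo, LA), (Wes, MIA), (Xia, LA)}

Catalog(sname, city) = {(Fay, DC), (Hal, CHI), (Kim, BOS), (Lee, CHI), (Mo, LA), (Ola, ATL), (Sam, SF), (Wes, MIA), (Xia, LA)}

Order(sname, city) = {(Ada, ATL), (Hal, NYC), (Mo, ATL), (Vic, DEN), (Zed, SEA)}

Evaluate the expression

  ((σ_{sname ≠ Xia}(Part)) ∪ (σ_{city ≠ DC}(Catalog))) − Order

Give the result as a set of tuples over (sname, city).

{(Dee, NYC), (Hal, CHI), (Jo, ATL), (Jo, SF), (Kim, BOS), (Lee, CHI), (Mo, LA), (Ola, ATL), (Sam, SF), (Wes, MIA), (Xia, LA)}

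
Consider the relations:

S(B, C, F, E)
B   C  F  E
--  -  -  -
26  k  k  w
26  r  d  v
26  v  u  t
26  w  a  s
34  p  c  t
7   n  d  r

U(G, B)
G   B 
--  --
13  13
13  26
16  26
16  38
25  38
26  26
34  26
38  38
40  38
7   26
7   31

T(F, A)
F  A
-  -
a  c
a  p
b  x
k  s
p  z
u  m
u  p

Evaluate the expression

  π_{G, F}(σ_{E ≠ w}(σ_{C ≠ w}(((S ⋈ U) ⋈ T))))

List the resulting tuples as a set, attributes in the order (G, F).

{(13, u), (16, u), (26, u), (34, u), (7, u)}

Natural join on B: {(26, k, k, w, 13), (26, k, k, w, 16), (26, k, k, w, 26), (26, k, k, w, 34), (26, k, k, w, 7), (26, r, d, v, 13), (26, r, d, v, 16), (26, r, d, v, 26), (26, r, d, v, 34), (26, r, d, v, 7), (26, v, u, t, 13), (26, v, u, t, 16), (26, v, u, t, 26), (26, v, u, t, 34), (26, v, u, t, 7), (26, w, a, s, 13), (26, w, a, s, 16), (26, w, a, s, 26), (26, w, a, s, 34), (26, w, a, s, 7)}
Natural join on F: {(26, k, k, w, 13, s), (26, k, k, w, 16, s), (26, k, k, w, 26, s), (26, k, k, w, 34, s), (26, k, k, w, 7, s), (26, v, u, t, 13, m), (26, v, u, t, 13, p), (26, v, u, t, 16, m), (26, v, u, t, 16, p), (26, v, u, t, 26, m), (26, v, u, t, 26, p), (26, v, u, t, 34, m), (26, v, u, t, 34, p), (26, v, u, t, 7, m), (26, v, u, t, 7, p), (26, w, a, s, 13, c), (26, w, a, s, 13, p), (26, w, a, s, 16, c), (26, w, a, s, 16, p), (26, w, a, s, 26, c), (26, w, a, s, 26, p), (26, w, a, s, 34, c), (26, w, a, s, 34, p), (26, w, a, s, 7, c), (26, w, a, s, 7, p)}
Apply σ_{C ≠ w}; surviving tuples: {(26, k, k, w, 13, s), (26, k, k, w, 16, s), (26, k, k, w, 26, s), (26, k, k, w, 34, s), (26, k, k, w, 7, s), (26, v, u, t, 13, m), (26, v, u, t, 13, p), (26, v, u, t, 16, m), (26, v, u, t, 16, p), (26, v, u, t, 26, m), (26, v, u, t, 26, p), (26, v, u, t, 34, m), (26, v, u, t, 34, p), (26, v, u, t, 7, m), (26, v, u, t, 7, p)}
Apply σ_{E ≠ w}; surviving tuples: {(26, v, u, t, 13, m), (26, v, u, t, 13, p), (26, v, u, t, 16, m), (26, v, u, t, 16, p), (26, v, u, t, 26, m), (26, v, u, t, 26, p), (26, v, u, t, 34, m), (26, v, u, t, 34, p), (26, v, u, t, 7, m), (26, v, u, t, 7, p)}
π_{G, F} gives {(13, u), (16, u), (26, u), (34, u), (7, u)} (5 duplicate(s) eliminated).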